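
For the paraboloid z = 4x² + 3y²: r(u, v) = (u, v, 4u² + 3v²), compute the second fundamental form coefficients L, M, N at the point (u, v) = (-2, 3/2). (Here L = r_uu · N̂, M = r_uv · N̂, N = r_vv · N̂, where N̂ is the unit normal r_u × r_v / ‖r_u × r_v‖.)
L = 4*sqrt(2)/13;  M = 0;  N = 3*sqrt(2)/13

Compute the unit normal N̂(u, v) = (-8*u/sqrt(64*u^2 + 36*v^2 + 1), -6*v/sqrt(64*u^2 + 36*v^2 + 1), 1/sqrt(64*u^2 + 36*v^2 + 1)), and the second partials r_uu, r_uv, r_vv. Take dot products:
  L(u, v) = r_uu · N̂ = 8/sqrt(64*u^2 + 36*v^2 + 1),
  M(u, v) = r_uv · N̂ = 0,
  N(u, v) = r_vv · N̂ = 6/sqrt(64*u^2 + 36*v^2 + 1).
Evaluating at (u, v) = (-2, 3/2):
  L = 4*sqrt(2)/13, M = 0, N = 3*sqrt(2)/13.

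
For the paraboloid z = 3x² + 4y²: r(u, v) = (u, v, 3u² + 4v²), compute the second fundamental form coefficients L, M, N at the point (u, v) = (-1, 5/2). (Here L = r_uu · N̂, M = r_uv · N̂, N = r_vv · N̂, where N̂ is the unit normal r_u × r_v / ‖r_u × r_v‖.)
L = 6*sqrt(437)/437;  M = 0;  N = 8*sqrt(437)/437

Compute the unit normal N̂(u, v) = (-6*u/sqrt(36*u^2 + 64*v^2 + 1), -8*v/sqrt(36*u^2 + 64*v^2 + 1), 1/sqrt(36*u^2 + 64*v^2 + 1)), and the second partials r_uu, r_uv, r_vv. Take dot products:
  L(u, v) = r_uu · N̂ = 6/sqrt(36*u^2 + 64*v^2 + 1),
  M(u, v) = r_uv · N̂ = 0,
  N(u, v) = r_vv · N̂ = 8/sqrt(36*u^2 + 64*v^2 + 1).
Evaluating at (u, v) = (-1, 5/2):
  L = 6*sqrt(437)/437, M = 0, N = 8*sqrt(437)/437.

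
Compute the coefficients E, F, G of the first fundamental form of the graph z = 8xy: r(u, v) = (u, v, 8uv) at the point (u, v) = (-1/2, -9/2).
E = 1297;  F = 144;  G = 17

Partials: r_u = (1, 0, 8*v), r_v = (0, 1, 8*u). As functions of (u, v):
  E = r_u · r_u = 64*v^2 + 1,
  F = r_u · r_v = 64*u*v,
  G = r_v · r_v = 64*u^2 + 1.
Evaluating at (u, v) = (-1/2, -9/2): E = 1297, F = 144, G = 17.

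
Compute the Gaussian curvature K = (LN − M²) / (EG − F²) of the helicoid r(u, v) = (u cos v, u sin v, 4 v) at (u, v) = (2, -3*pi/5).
K = -1/25

Coefficients of the first fundamental form: E = 1, F = 0, G = u^2 + 16.
Coefficients of the second fundamental form: L = 0, M = -4/sqrt(u^2 + 16), N = 0.
Assemble K = (LN − M²)/(EG − F²) = -16/(u^2 + 16)^2. At (u, v) = (2, -3*pi/5): K = -1/25.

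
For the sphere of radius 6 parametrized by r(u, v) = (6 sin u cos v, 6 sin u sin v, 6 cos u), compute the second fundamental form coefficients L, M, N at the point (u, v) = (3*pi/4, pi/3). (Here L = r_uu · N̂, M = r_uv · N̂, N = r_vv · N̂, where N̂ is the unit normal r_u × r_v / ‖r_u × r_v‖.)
L = -6;  M = 0;  N = -3

Compute the unit normal N̂(u, v) = (sin(u)^2*cos(v)/Abs(sin(u)), sin(u)^2*sin(v)/Abs(sin(u)), sin(2*u)/(2*Abs(sin(u)))), and the second partials r_uu, r_uv, r_vv. Take dot products:
  L(u, v) = r_uu · N̂ = -6*sin(u)/Abs(sin(u)),
  M(u, v) = r_uv · N̂ = 0,
  N(u, v) = r_vv · N̂ = -6*sin(u)^3/Abs(sin(u)).
Evaluating at (u, v) = (3*pi/4, pi/3):
  L = -6, M = 0, N = -3.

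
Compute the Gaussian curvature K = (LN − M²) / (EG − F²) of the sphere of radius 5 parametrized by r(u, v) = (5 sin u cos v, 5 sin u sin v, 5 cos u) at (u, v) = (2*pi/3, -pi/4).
K = 1/25

Coefficients of the first fundamental form: E = 25, F = 0, G = 25*sin(u)^2.
Coefficients of the second fundamental form: L = -5*sin(u)/Abs(sin(u)), M = 0, N = -5*sin(u)^3/Abs(sin(u)).
Assemble K = (LN − M²)/(EG − F²) = 1/25. At (u, v) = (2*pi/3, -pi/4): K = 1/25.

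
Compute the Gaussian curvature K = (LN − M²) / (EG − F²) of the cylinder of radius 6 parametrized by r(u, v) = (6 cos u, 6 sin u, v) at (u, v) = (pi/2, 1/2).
K = 0

Coefficients of the first fundamental form: E = 36, F = 0, G = 1.
Coefficients of the second fundamental form: L = -6, M = 0, N = 0.
Assemble K = (LN − M²)/(EG − F²) = 0. At (u, v) = (pi/2, 1/2): K = 0.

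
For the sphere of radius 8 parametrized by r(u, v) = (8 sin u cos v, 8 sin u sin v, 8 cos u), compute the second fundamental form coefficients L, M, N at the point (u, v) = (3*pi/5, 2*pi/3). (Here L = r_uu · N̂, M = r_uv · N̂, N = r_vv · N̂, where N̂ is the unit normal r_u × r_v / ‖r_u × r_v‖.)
L = -8;  M = 0;  N = -5 - sqrt(5)

Compute the unit normal N̂(u, v) = (sin(u)^2*cos(v)/Abs(sin(u)), sin(u)^2*sin(v)/Abs(sin(u)), sin(2*u)/(2*Abs(sin(u)))), and the second partials r_uu, r_uv, r_vv. Take dot products:
  L(u, v) = r_uu · N̂ = -8*sin(u)/Abs(sin(u)),
  M(u, v) = r_uv · N̂ = 0,
  N(u, v) = r_vv · N̂ = -8*sin(u)^3/Abs(sin(u)).
Evaluating at (u, v) = (3*pi/5, 2*pi/3):
  L = -8, M = 0, N = -5 - sqrt(5).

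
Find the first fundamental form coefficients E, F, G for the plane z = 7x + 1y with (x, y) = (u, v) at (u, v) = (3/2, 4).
E = 50;  F = 7;  G = 2

Partials: r_u = (1, 0, 7), r_v = (0, 1, 1). As functions of (u, v):
  E = r_u · r_u = 50,
  F = r_u · r_v = 7,
  G = r_v · r_v = 2.
Evaluating at (u, v) = (3/2, 4): E = 50, F = 7, G = 2.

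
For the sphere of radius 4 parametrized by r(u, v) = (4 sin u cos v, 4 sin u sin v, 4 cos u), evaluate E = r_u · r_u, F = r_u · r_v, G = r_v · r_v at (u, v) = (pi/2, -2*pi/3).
E = 16;  F = 0;  G = 16

Partials: r_u = (4*cos(u)*cos(v), 4*sin(v)*cos(u), -4*sin(u)), r_v = (-4*sin(u)*sin(v), 4*sin(u)*cos(v), 0). As functions of (u, v):
  E = r_u · r_u = 16,
  F = r_u · r_v = 0,
  G = r_v · r_v = 16*sin(u)^2.
Evaluating at (u, v) = (pi/2, -2*pi/3): E = 16, F = 0, G = 16.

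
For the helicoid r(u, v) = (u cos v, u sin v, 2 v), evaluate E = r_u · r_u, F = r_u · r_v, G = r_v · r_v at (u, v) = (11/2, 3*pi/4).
E = 1;  F = 0;  G = 137/4

Partials: r_u = (cos(v), sin(v), 0), r_v = (-u*sin(v), u*cos(v), 2). As functions of (u, v):
  E = r_u · r_u = 1,
  F = r_u · r_v = 0,
  G = r_v · r_v = u^2 + 4.
Evaluating at (u, v) = (11/2, 3*pi/4): E = 1, F = 0, G = 137/4.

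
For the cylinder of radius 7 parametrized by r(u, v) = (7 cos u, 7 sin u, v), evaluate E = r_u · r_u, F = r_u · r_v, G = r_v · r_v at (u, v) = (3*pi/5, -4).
E = 49;  F = 0;  G = 1

Partials: r_u = (-7*sin(u), 7*cos(u), 0), r_v = (0, 0, 1). As functions of (u, v):
  E = r_u · r_u = 49,
  F = r_u · r_v = 0,
  G = r_v · r_v = 1.
Evaluating at (u, v) = (3*pi/5, -4): E = 49, F = 0, G = 1.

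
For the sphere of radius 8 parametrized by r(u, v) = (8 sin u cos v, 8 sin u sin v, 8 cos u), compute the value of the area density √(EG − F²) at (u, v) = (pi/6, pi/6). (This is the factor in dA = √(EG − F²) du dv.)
√(EG − F²)|_{(pi/6, pi/6)} = 32

E = 64, F = 0, G = 64*sin(u)^2, so EG − F² = 4096*sin(u)^2. Taking the positive square root: √(EG − F²) = 64*Abs(sin(u)). At (u, v) = (pi/6, pi/6): 32.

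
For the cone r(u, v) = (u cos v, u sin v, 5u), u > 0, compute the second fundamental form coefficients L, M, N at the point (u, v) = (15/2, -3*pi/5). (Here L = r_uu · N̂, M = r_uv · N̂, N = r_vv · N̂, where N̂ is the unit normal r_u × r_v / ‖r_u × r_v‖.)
L = 0;  M = 0;  N = 75*sqrt(26)/52

Compute the unit normal N̂(u, v) = (-5*sqrt(26)*u*cos(v)/(26*Abs(u)), -5*sqrt(26)*u*sin(v)/(26*Abs(u)), sqrt(26)*u/(26*Abs(u))), and the second partials r_uu, r_uv, r_vv. Take dot products:
  L(u, v) = r_uu · N̂ = 0,
  M(u, v) = r_uv · N̂ = 0,
  N(u, v) = r_vv · N̂ = 5*sqrt(26)*u^2/(26*Abs(u)).
Evaluating at (u, v) = (15/2, -3*pi/5):
  L = 0, M = 0, N = 75*sqrt(26)/52.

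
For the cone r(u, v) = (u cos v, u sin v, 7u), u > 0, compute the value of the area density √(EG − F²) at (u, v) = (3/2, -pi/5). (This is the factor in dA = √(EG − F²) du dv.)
√(EG − F²)|_{(3/2, -pi/5)} = 15*sqrt(2)/2

E = 50, F = 0, G = u^2, so EG − F² = 50*u^2. Taking the positive square root: √(EG − F²) = 5*sqrt(2)*Abs(u). At (u, v) = (3/2, -pi/5): 15*sqrt(2)/2.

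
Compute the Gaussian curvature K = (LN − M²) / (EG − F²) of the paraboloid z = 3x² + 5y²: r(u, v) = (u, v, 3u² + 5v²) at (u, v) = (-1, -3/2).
K = 15/17161

Coefficients of the first fundamental form: E = 36*u^2 + 1, F = 60*u*v, G = 100*v^2 + 1.
Coefficients of the second fundamental form: L = 6/sqrt(36*u^2 + 100*v^2 + 1), M = 0, N = 10/sqrt(36*u^2 + 100*v^2 + 1).
Assemble K = (LN − M²)/(EG − F²) = 60/(1296*u^4 + 7200*u^2*v^2 + 72*u^2 + 10000*v^4 + 200*v^2 + 1). At (u, v) = (-1, -3/2): K = 15/17161.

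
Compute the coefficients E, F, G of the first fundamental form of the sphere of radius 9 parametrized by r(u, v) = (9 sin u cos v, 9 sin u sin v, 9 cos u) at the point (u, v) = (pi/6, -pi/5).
E = 81;  F = 0;  G = 81/4

Partials: r_u = (9*cos(u)*cos(v), 9*sin(v)*cos(u), -9*sin(u)), r_v = (-9*sin(u)*sin(v), 9*sin(u)*cos(v), 0). As functions of (u, v):
  E = r_u · r_u = 81,
  F = r_u · r_v = 0,
  G = r_v · r_v = 81*sin(u)^2.
Evaluating at (u, v) = (pi/6, -pi/5): E = 81, F = 0, G = 81/4.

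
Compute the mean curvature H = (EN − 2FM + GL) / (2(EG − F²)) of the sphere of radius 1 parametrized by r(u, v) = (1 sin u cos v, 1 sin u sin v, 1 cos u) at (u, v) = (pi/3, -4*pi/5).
H = -1

With E = 1, F = 0, G = sin(u)^2, L = -sin(u)/Abs(sin(u)), M = 0, N = -sin(u)^3/Abs(sin(u)), assemble
  H = (EN − 2FM + GL) / (2(EG − F²)) = -sin(u)/Abs(sin(u)).
At (u, v) = (pi/3, -4*pi/5): H = -1.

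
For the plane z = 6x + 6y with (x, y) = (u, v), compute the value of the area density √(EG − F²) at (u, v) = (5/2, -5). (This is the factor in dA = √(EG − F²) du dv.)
√(EG − F²)|_{(5/2, -5)} = sqrt(73)

E = 37, F = 36, G = 37, so EG − F² = 73. Taking the positive square root: √(EG − F²) = sqrt(73). At (u, v) = (5/2, -5): sqrt(73).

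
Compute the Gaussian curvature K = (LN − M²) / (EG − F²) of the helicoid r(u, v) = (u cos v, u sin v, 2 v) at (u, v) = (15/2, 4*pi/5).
K = -64/58081

Coefficients of the first fundamental form: E = 1, F = 0, G = u^2 + 4.
Coefficients of the second fundamental form: L = 0, M = -2/sqrt(u^2 + 4), N = 0.
Assemble K = (LN − M²)/(EG − F²) = -4/(u^2 + 4)^2. At (u, v) = (15/2, 4*pi/5): K = -64/58081.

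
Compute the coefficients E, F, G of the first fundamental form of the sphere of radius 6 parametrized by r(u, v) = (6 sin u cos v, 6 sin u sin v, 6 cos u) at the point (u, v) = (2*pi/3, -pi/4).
E = 36;  F = 0;  G = 27

Partials: r_u = (6*cos(u)*cos(v), 6*sin(v)*cos(u), -6*sin(u)), r_v = (-6*sin(u)*sin(v), 6*sin(u)*cos(v), 0). As functions of (u, v):
  E = r_u · r_u = 36,
  F = r_u · r_v = 0,
  G = r_v · r_v = 36*sin(u)^2.
Evaluating at (u, v) = (2*pi/3, -pi/4): E = 36, F = 0, G = 27.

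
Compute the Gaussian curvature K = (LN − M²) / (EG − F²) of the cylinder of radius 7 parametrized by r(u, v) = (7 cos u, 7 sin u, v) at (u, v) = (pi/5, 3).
K = 0

Coefficients of the first fundamental form: E = 49, F = 0, G = 1.
Coefficients of the second fundamental form: L = -7, M = 0, N = 0.
Assemble K = (LN − M²)/(EG − F²) = 0. At (u, v) = (pi/5, 3): K = 0.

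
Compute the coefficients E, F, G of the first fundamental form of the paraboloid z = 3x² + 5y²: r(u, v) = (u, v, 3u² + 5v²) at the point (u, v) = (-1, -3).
E = 37;  F = 180;  G = 901

Partials: r_u = (1, 0, 6*u), r_v = (0, 1, 10*v). As functions of (u, v):
  E = r_u · r_u = 36*u^2 + 1,
  F = r_u · r_v = 60*u*v,
  G = r_v · r_v = 100*v^2 + 1.
Evaluating at (u, v) = (-1, -3): E = 37, F = 180, G = 901.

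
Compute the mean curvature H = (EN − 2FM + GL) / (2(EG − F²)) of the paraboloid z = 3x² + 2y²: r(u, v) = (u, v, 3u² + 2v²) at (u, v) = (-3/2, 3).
H = 599*sqrt(226)/51076

With E = 36*u^2 + 1, F = 24*u*v, G = 16*v^2 + 1, L = 6/sqrt(36*u^2 + 16*v^2 + 1), M = 0, N = 4/sqrt(36*u^2 + 16*v^2 + 1), assemble
  H = (EN − 2FM + GL) / (2(EG − F²)) = (72*u^2 + 48*v^2 + 5)/(36*u^2 + 16*v^2 + 1)^(3/2).
At (u, v) = (-3/2, 3): H = 599*sqrt(226)/51076.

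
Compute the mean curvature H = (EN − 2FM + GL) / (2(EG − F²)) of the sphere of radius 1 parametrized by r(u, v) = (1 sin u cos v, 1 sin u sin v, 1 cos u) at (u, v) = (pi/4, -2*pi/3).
H = -1

With E = 1, F = 0, G = sin(u)^2, L = -sin(u)/Abs(sin(u)), M = 0, N = -sin(u)^3/Abs(sin(u)), assemble
  H = (EN − 2FM + GL) / (2(EG − F²)) = -sin(u)/Abs(sin(u)).
At (u, v) = (pi/4, -2*pi/3): H = -1.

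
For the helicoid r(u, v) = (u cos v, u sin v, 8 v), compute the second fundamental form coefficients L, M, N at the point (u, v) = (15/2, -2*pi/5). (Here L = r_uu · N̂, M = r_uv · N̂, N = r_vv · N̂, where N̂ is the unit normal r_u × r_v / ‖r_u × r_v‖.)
L = 0;  M = -16*sqrt(481)/481;  N = 0

Compute the unit normal N̂(u, v) = (8*sin(v)/sqrt(u^2 + 64), -8*cos(v)/sqrt(u^2 + 64), u/sqrt(u^2 + 64)), and the second partials r_uu, r_uv, r_vv. Take dot products:
  L(u, v) = r_uu · N̂ = 0,
  M(u, v) = r_uv · N̂ = -8/sqrt(u^2 + 64),
  N(u, v) = r_vv · N̂ = 0.
Evaluating at (u, v) = (15/2, -2*pi/5):
  L = 0, M = -16*sqrt(481)/481, N = 0.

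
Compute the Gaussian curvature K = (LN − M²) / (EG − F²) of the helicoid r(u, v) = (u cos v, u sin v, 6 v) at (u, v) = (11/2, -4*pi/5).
K = -576/70225

Coefficients of the first fundamental form: E = 1, F = 0, G = u^2 + 36.
Coefficients of the second fundamental form: L = 0, M = -6/sqrt(u^2 + 36), N = 0.
Assemble K = (LN − M²)/(EG − F²) = -36/(u^2 + 36)^2. At (u, v) = (11/2, -4*pi/5): K = -576/70225.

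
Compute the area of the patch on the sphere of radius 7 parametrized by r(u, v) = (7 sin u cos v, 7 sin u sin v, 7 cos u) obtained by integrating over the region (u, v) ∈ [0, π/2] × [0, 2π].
Area = 98*pi

Area = ∫∫ √(EG − F²) du dv with √(EG − F²) = 49*Abs(sin(u)). Integrating over [0, π/2] × [0, 2π] gives 98*pi.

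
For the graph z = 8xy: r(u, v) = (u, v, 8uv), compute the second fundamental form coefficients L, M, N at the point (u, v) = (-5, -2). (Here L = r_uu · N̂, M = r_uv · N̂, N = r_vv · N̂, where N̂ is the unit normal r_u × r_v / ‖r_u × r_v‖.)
L = 0;  M = 8*sqrt(1857)/1857;  N = 0

Compute the unit normal N̂(u, v) = (-8*v/sqrt(64*u^2 + 64*v^2 + 1), -8*u/sqrt(64*u^2 + 64*v^2 + 1), 1/sqrt(64*u^2 + 64*v^2 + 1)), and the second partials r_uu, r_uv, r_vv. Take dot products:
  L(u, v) = r_uu · N̂ = 0,
  M(u, v) = r_uv · N̂ = 8/sqrt(64*u^2 + 64*v^2 + 1),
  N(u, v) = r_vv · N̂ = 0.
Evaluating at (u, v) = (-5, -2):
  L = 0, M = 8*sqrt(1857)/1857, N = 0.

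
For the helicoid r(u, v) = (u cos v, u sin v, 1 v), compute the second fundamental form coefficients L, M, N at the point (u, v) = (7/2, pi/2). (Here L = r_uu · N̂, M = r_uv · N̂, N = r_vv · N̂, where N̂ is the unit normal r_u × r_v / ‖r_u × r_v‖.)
L = 0;  M = -2*sqrt(53)/53;  N = 0

Compute the unit normal N̂(u, v) = (sin(v)/sqrt(u^2 + 1), -cos(v)/sqrt(u^2 + 1), u/sqrt(u^2 + 1)), and the second partials r_uu, r_uv, r_vv. Take dot products:
  L(u, v) = r_uu · N̂ = 0,
  M(u, v) = r_uv · N̂ = -1/sqrt(u^2 + 1),
  N(u, v) = r_vv · N̂ = 0.
Evaluating at (u, v) = (7/2, pi/2):
  L = 0, M = -2*sqrt(53)/53, N = 0.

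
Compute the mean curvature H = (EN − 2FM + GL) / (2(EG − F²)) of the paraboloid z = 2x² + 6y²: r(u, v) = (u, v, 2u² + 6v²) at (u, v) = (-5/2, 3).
H = 3200*sqrt(1397)/1951609

With E = 16*u^2 + 1, F = 48*u*v, G = 144*v^2 + 1, L = 4/sqrt(16*u^2 + 144*v^2 + 1), M = 0, N = 12/sqrt(16*u^2 + 144*v^2 + 1), assemble
  H = (EN − 2FM + GL) / (2(EG − F²)) = 8*(12*u^2 + 36*v^2 + 1)/(16*u^2 + 144*v^2 + 1)^(3/2).
At (u, v) = (-5/2, 3): H = 3200*sqrt(1397)/1951609.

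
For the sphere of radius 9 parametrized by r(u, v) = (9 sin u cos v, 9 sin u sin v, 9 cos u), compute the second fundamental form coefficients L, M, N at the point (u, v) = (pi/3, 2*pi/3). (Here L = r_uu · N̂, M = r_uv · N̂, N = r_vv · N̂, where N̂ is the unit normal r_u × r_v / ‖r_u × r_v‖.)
L = -9;  M = 0;  N = -27/4

Compute the unit normal N̂(u, v) = (sin(u)^2*cos(v)/Abs(sin(u)), sin(u)^2*sin(v)/Abs(sin(u)), sin(2*u)/(2*Abs(sin(u)))), and the second partials r_uu, r_uv, r_vv. Take dot products:
  L(u, v) = r_uu · N̂ = -9*sin(u)/Abs(sin(u)),
  M(u, v) = r_uv · N̂ = 0,
  N(u, v) = r_vv · N̂ = -9*sin(u)^3/Abs(sin(u)).
Evaluating at (u, v) = (pi/3, 2*pi/3):
  L = -9, M = 0, N = -27/4.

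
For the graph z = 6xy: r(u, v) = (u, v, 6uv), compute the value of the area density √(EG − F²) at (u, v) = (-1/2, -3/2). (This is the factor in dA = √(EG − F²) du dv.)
√(EG − F²)|_{(-1/2, -3/2)} = sqrt(91)

E = 36*v^2 + 1, F = 36*u*v, G = 36*u^2 + 1, so EG − F² = 36*u^2 + 36*v^2 + 1. Taking the positive square root: √(EG − F²) = sqrt(36*u^2 + 36*v^2 + 1). At (u, v) = (-1/2, -3/2): sqrt(91).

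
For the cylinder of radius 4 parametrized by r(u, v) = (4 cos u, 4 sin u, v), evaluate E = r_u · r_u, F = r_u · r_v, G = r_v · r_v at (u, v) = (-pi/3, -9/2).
E = 16;  F = 0;  G = 1

Partials: r_u = (-4*sin(u), 4*cos(u), 0), r_v = (0, 0, 1). As functions of (u, v):
  E = r_u · r_u = 16,
  F = r_u · r_v = 0,
  G = r_v · r_v = 1.
Evaluating at (u, v) = (-pi/3, -9/2): E = 16, F = 0, G = 1.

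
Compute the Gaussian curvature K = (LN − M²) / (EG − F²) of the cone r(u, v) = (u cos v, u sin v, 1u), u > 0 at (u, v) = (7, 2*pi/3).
K = 0

Coefficients of the first fundamental form: E = 2, F = 0, G = u^2.
Coefficients of the second fundamental form: L = 0, M = 0, N = sqrt(2)*u^2/(2*Abs(u)).
Assemble K = (LN − M²)/(EG − F²) = 0. At (u, v) = (7, 2*pi/3): K = 0.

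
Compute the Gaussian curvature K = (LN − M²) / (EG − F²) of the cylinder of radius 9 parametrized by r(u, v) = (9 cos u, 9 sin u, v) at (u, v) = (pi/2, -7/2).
K = 0

Coefficients of the first fundamental form: E = 81, F = 0, G = 1.
Coefficients of the second fundamental form: L = -9, M = 0, N = 0.
Assemble K = (LN − M²)/(EG − F²) = 0. At (u, v) = (pi/2, -7/2): K = 0.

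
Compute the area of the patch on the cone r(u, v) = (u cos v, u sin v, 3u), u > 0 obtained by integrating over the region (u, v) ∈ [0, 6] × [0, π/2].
Area = 9*sqrt(10)*pi

Area = ∫∫ √(EG − F²) du dv with √(EG − F²) = sqrt(10)*Abs(u). Integrating over [0, 6] × [0, π/2] gives 9*sqrt(10)*pi.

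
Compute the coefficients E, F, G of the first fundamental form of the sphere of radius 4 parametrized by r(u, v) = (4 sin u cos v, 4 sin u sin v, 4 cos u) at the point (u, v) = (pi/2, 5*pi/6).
E = 16;  F = 0;  G = 16

Partials: r_u = (4*cos(u)*cos(v), 4*sin(v)*cos(u), -4*sin(u)), r_v = (-4*sin(u)*sin(v), 4*sin(u)*cos(v), 0). As functions of (u, v):
  E = r_u · r_u = 16,
  F = r_u · r_v = 0,
  G = r_v · r_v = 16*sin(u)^2.
Evaluating at (u, v) = (pi/2, 5*pi/6): E = 16, F = 0, G = 16.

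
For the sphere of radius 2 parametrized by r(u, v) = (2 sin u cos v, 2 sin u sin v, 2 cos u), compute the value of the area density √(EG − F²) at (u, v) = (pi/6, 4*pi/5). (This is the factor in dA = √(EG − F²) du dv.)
√(EG − F²)|_{(pi/6, 4*pi/5)} = 2

E = 4, F = 0, G = 4*sin(u)^2, so EG − F² = 16*sin(u)^2. Taking the positive square root: √(EG − F²) = 4*Abs(sin(u)). At (u, v) = (pi/6, 4*pi/5): 2.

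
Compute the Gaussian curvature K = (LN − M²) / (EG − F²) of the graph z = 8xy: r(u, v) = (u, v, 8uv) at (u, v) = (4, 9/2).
K = -64/5387041

Coefficients of the first fundamental form: E = 64*v^2 + 1, F = 64*u*v, G = 64*u^2 + 1.
Coefficients of the second fundamental form: L = 0, M = 8/sqrt(64*u^2 + 64*v^2 + 1), N = 0.
Assemble K = (LN − M²)/(EG − F²) = -64/(4096*u^4 + 8192*u^2*v^2 + 128*u^2 + 4096*v^4 + 128*v^2 + 1). At (u, v) = (4, 9/2): K = -64/5387041.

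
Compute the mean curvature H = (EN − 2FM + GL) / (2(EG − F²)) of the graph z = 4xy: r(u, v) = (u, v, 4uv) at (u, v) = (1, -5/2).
H = 160*sqrt(13)/4563

With E = 16*v^2 + 1, F = 16*u*v, G = 16*u^2 + 1, L = 0, M = 4/sqrt(16*u^2 + 16*v^2 + 1), N = 0, assemble
  H = (EN − 2FM + GL) / (2(EG − F²)) = -64*u*v/(16*u^2 + 16*v^2 + 1)^(3/2).
At (u, v) = (1, -5/2): H = 160*sqrt(13)/4563.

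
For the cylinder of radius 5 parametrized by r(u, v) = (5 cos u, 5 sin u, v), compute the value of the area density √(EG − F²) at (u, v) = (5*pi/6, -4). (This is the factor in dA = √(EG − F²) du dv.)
√(EG − F²)|_{(5*pi/6, -4)} = 5

E = 25, F = 0, G = 1, so EG − F² = 25. Taking the positive square root: √(EG − F²) = 5. At (u, v) = (5*pi/6, -4): 5.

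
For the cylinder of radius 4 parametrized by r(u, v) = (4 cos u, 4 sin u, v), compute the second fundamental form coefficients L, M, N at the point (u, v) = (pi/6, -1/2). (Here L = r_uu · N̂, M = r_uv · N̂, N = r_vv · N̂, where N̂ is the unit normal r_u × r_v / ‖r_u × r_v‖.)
L = -4;  M = 0;  N = 0

Compute the unit normal N̂(u, v) = (cos(u), sin(u), 0), and the second partials r_uu, r_uv, r_vv. Take dot products:
  L(u, v) = r_uu · N̂ = -4,
  M(u, v) = r_uv · N̂ = 0,
  N(u, v) = r_vv · N̂ = 0.
Evaluating at (u, v) = (pi/6, -1/2):
  L = -4, M = 0, N = 0.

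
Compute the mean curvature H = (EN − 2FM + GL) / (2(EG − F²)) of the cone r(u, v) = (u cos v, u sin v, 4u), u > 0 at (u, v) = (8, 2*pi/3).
H = sqrt(17)/68

With E = 17, F = 0, G = u^2, L = 0, M = 0, N = 4*sqrt(17)*u^2/(17*Abs(u)), assemble
  H = (EN − 2FM + GL) / (2(EG − F²)) = 2*sqrt(17)/(17*Abs(u)).
At (u, v) = (8, 2*pi/3): H = sqrt(17)/68.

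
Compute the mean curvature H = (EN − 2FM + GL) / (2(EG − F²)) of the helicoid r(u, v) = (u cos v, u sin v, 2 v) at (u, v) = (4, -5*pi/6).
H = 0

With E = 1, F = 0, G = u^2 + 4, L = 0, M = -2/sqrt(u^2 + 4), N = 0, assemble
  H = (EN − 2FM + GL) / (2(EG − F²)) = 0.
At (u, v) = (4, -5*pi/6): H = 0.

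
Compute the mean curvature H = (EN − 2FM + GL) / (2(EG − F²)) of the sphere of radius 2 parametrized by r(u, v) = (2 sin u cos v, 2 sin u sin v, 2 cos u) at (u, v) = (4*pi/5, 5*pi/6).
H = -1/2

With E = 4, F = 0, G = 4*sin(u)^2, L = -2*sin(u)/Abs(sin(u)), M = 0, N = -2*sin(u)^3/Abs(sin(u)), assemble
  H = (EN − 2FM + GL) / (2(EG − F²)) = -sin(u)/(2*Abs(sin(u))).
At (u, v) = (4*pi/5, 5*pi/6): H = -1/2.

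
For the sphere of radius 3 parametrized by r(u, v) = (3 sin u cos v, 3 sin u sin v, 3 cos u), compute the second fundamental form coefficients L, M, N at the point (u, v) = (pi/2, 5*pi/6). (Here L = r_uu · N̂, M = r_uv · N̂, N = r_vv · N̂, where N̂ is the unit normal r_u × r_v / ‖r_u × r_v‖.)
L = -3;  M = 0;  N = -3

Compute the unit normal N̂(u, v) = (sin(u)^2*cos(v)/Abs(sin(u)), sin(u)^2*sin(v)/Abs(sin(u)), sin(2*u)/(2*Abs(sin(u)))), and the second partials r_uu, r_uv, r_vv. Take dot products:
  L(u, v) = r_uu · N̂ = -3*sin(u)/Abs(sin(u)),
  M(u, v) = r_uv · N̂ = 0,
  N(u, v) = r_vv · N̂ = -3*sin(u)^3/Abs(sin(u)).
Evaluating at (u, v) = (pi/2, 5*pi/6):
  L = -3, M = 0, N = -3.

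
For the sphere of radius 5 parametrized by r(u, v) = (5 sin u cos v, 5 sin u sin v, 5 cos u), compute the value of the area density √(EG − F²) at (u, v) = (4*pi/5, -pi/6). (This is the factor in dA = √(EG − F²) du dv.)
√(EG − F²)|_{(4*pi/5, -pi/6)} = 25*sqrt(10 - 2*sqrt(5))/4

E = 25, F = 0, G = 25*sin(u)^2, so EG − F² = 625*sin(u)^2. Taking the positive square root: √(EG − F²) = 25*Abs(sin(u)). At (u, v) = (4*pi/5, -pi/6): 25*sqrt(10 - 2*sqrt(5))/4.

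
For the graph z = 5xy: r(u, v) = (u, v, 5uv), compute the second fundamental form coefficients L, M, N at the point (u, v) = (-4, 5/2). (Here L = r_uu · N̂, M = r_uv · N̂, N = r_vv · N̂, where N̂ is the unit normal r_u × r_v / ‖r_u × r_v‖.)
L = 0;  M = 10*sqrt(2229)/2229;  N = 0

Compute the unit normal N̂(u, v) = (-5*v/sqrt(25*u^2 + 25*v^2 + 1), -5*u/sqrt(25*u^2 + 25*v^2 + 1), 1/sqrt(25*u^2 + 25*v^2 + 1)), and the second partials r_uu, r_uv, r_vv. Take dot products:
  L(u, v) = r_uu · N̂ = 0,
  M(u, v) = r_uv · N̂ = 5/sqrt(25*u^2 + 25*v^2 + 1),
  N(u, v) = r_vv · N̂ = 0.
Evaluating at (u, v) = (-4, 5/2):
  L = 0, M = 10*sqrt(2229)/2229, N = 0.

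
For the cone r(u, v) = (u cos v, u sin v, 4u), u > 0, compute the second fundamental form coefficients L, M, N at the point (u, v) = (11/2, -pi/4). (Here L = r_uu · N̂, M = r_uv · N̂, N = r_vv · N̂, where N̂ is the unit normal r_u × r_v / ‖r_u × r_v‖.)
L = 0;  M = 0;  N = 22*sqrt(17)/17

Compute the unit normal N̂(u, v) = (-4*sqrt(17)*u*cos(v)/(17*Abs(u)), -4*sqrt(17)*u*sin(v)/(17*Abs(u)), sqrt(17)*u/(17*Abs(u))), and the second partials r_uu, r_uv, r_vv. Take dot products:
  L(u, v) = r_uu · N̂ = 0,
  M(u, v) = r_uv · N̂ = 0,
  N(u, v) = r_vv · N̂ = 4*sqrt(17)*u^2/(17*Abs(u)).
Evaluating at (u, v) = (11/2, -pi/4):
  L = 0, M = 0, N = 22*sqrt(17)/17.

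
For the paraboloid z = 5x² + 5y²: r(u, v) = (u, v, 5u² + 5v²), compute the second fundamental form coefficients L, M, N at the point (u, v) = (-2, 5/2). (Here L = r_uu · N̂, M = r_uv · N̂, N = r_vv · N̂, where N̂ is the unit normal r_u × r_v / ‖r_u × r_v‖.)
L = 5*sqrt(114)/171;  M = 0;  N = 5*sqrt(114)/171

Compute the unit normal N̂(u, v) = (-10*u/sqrt(100*u^2 + 100*v^2 + 1), -10*v/sqrt(100*u^2 + 100*v^2 + 1), 1/sqrt(100*u^2 + 100*v^2 + 1)), and the second partials r_uu, r_uv, r_vv. Take dot products:
  L(u, v) = r_uu · N̂ = 10/sqrt(100*u^2 + 100*v^2 + 1),
  M(u, v) = r_uv · N̂ = 0,
  N(u, v) = r_vv · N̂ = 10/sqrt(100*u^2 + 100*v^2 + 1).
Evaluating at (u, v) = (-2, 5/2):
  L = 5*sqrt(114)/171, M = 0, N = 5*sqrt(114)/171.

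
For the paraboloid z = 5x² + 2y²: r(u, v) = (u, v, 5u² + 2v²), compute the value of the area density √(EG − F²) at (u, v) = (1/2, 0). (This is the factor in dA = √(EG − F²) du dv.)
√(EG − F²)|_{(1/2, 0)} = sqrt(26)

E = 100*u^2 + 1, F = 40*u*v, G = 16*v^2 + 1, so EG − F² = 100*u^2 + 16*v^2 + 1. Taking the positive square root: √(EG − F²) = sqrt(100*u^2 + 16*v^2 + 1). At (u, v) = (1/2, 0): sqrt(26).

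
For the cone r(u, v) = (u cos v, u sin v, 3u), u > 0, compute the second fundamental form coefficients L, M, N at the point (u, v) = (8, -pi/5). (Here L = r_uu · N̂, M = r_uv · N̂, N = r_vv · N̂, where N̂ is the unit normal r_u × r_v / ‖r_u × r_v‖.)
L = 0;  M = 0;  N = 12*sqrt(10)/5

Compute the unit normal N̂(u, v) = (-3*sqrt(10)*u*cos(v)/(10*Abs(u)), -3*sqrt(10)*u*sin(v)/(10*Abs(u)), sqrt(10)*u/(10*Abs(u))), and the second partials r_uu, r_uv, r_vv. Take dot products:
  L(u, v) = r_uu · N̂ = 0,
  M(u, v) = r_uv · N̂ = 0,
  N(u, v) = r_vv · N̂ = 3*sqrt(10)*u^2/(10*Abs(u)).
Evaluating at (u, v) = (8, -pi/5):
  L = 0, M = 0, N = 12*sqrt(10)/5.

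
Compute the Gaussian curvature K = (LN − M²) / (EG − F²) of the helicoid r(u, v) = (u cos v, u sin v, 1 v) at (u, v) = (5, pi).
K = -1/676

Coefficients of the first fundamental form: E = 1, F = 0, G = u^2 + 1.
Coefficients of the second fundamental form: L = 0, M = -1/sqrt(u^2 + 1), N = 0.
Assemble K = (LN − M²)/(EG − F²) = -1/(u^2 + 1)^2. At (u, v) = (5, pi): K = -1/676.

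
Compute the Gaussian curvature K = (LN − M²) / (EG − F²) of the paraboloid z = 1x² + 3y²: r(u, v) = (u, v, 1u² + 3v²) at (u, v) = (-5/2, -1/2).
K = 12/1225

Coefficients of the first fundamental form: E = 4*u^2 + 1, F = 12*u*v, G = 36*v^2 + 1.
Coefficients of the second fundamental form: L = 2/sqrt(4*u^2 + 36*v^2 + 1), M = 0, N = 6/sqrt(4*u^2 + 36*v^2 + 1).
Assemble K = (LN − M²)/(EG − F²) = 12/(16*u^4 + 288*u^2*v^2 + 8*u^2 + 1296*v^4 + 72*v^2 + 1). At (u, v) = (-5/2, -1/2): K = 12/1225.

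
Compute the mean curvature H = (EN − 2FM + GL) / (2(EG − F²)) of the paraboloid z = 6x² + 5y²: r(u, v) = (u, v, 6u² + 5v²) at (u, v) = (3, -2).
H = 8891*sqrt(1697)/2879809

With E = 144*u^2 + 1, F = 120*u*v, G = 100*v^2 + 1, L = 12/sqrt(144*u^2 + 100*v^2 + 1), M = 0, N = 10/sqrt(144*u^2 + 100*v^2 + 1), assemble
  H = (EN − 2FM + GL) / (2(EG − F²)) = (720*u^2 + 600*v^2 + 11)/(144*u^2 + 100*v^2 + 1)^(3/2).
At (u, v) = (3, -2): H = 8891*sqrt(1697)/2879809.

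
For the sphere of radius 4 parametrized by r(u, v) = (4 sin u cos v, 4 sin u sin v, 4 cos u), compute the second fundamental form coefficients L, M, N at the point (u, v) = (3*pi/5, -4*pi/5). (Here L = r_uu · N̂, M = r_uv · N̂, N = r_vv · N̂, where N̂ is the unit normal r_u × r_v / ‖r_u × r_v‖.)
L = -4;  M = 0;  N = -5/2 - sqrt(5)/2

Compute the unit normal N̂(u, v) = (sin(u)^2*cos(v)/Abs(sin(u)), sin(u)^2*sin(v)/Abs(sin(u)), sin(2*u)/(2*Abs(sin(u)))), and the second partials r_uu, r_uv, r_vv. Take dot products:
  L(u, v) = r_uu · N̂ = -4*sin(u)/Abs(sin(u)),
  M(u, v) = r_uv · N̂ = 0,
  N(u, v) = r_vv · N̂ = -4*sin(u)^3/Abs(sin(u)).
Evaluating at (u, v) = (3*pi/5, -4*pi/5):
  L = -4, M = 0, N = -5/2 - sqrt(5)/2.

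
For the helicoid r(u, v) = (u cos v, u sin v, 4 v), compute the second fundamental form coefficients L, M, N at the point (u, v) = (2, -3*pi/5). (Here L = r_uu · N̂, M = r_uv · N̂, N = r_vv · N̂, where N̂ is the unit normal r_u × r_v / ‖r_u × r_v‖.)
L = 0;  M = -2*sqrt(5)/5;  N = 0

Compute the unit normal N̂(u, v) = (4*sin(v)/sqrt(u^2 + 16), -4*cos(v)/sqrt(u^2 + 16), u/sqrt(u^2 + 16)), and the second partials r_uu, r_uv, r_vv. Take dot products:
  L(u, v) = r_uu · N̂ = 0,
  M(u, v) = r_uv · N̂ = -4/sqrt(u^2 + 16),
  N(u, v) = r_vv · N̂ = 0.
Evaluating at (u, v) = (2, -3*pi/5):
  L = 0, M = -2*sqrt(5)/5, N = 0.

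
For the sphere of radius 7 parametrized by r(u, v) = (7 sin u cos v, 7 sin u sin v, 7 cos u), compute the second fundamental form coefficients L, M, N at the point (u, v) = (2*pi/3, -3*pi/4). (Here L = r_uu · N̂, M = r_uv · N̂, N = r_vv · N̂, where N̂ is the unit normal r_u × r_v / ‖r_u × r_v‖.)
L = -7;  M = 0;  N = -21/4

Compute the unit normal N̂(u, v) = (sin(u)^2*cos(v)/Abs(sin(u)), sin(u)^2*sin(v)/Abs(sin(u)), sin(2*u)/(2*Abs(sin(u)))), and the second partials r_uu, r_uv, r_vv. Take dot products:
  L(u, v) = r_uu · N̂ = -7*sin(u)/Abs(sin(u)),
  M(u, v) = r_uv · N̂ = 0,
  N(u, v) = r_vv · N̂ = -7*sin(u)^3/Abs(sin(u)).
Evaluating at (u, v) = (2*pi/3, -3*pi/4):
  L = -7, M = 0, N = -21/4.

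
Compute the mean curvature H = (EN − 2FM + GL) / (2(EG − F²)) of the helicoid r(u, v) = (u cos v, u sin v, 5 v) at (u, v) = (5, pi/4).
H = 0

With E = 1, F = 0, G = u^2 + 25, L = 0, M = -5/sqrt(u^2 + 25), N = 0, assemble
  H = (EN − 2FM + GL) / (2(EG − F²)) = 0.
At (u, v) = (5, pi/4): H = 0.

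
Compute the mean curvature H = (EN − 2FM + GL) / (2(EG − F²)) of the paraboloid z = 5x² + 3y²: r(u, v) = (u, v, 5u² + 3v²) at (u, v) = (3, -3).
H = 4328/42875

With E = 100*u^2 + 1, F = 60*u*v, G = 36*v^2 + 1, L = 10/sqrt(100*u^2 + 36*v^2 + 1), M = 0, N = 6/sqrt(100*u^2 + 36*v^2 + 1), assemble
  H = (EN − 2FM + GL) / (2(EG − F²)) = 4*(75*u^2 + 45*v^2 + 2)/(100*u^2 + 36*v^2 + 1)^(3/2).
At (u, v) = (3, -3): H = 4328/42875.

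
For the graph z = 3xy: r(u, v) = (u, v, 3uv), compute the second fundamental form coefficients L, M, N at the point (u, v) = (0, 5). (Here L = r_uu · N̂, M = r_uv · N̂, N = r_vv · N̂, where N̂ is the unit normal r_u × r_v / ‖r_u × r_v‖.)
L = 0;  M = 3*sqrt(226)/226;  N = 0

Compute the unit normal N̂(u, v) = (-3*v/sqrt(9*u^2 + 9*v^2 + 1), -3*u/sqrt(9*u^2 + 9*v^2 + 1), 1/sqrt(9*u^2 + 9*v^2 + 1)), and the second partials r_uu, r_uv, r_vv. Take dot products:
  L(u, v) = r_uu · N̂ = 0,
  M(u, v) = r_uv · N̂ = 3/sqrt(9*u^2 + 9*v^2 + 1),
  N(u, v) = r_vv · N̂ = 0.
Evaluating at (u, v) = (0, 5):
  L = 0, M = 3*sqrt(226)/226, N = 0.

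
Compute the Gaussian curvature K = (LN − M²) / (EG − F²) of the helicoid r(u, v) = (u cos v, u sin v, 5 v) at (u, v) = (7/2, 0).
K = -400/22201

Coefficients of the first fundamental form: E = 1, F = 0, G = u^2 + 25.
Coefficients of the second fundamental form: L = 0, M = -5/sqrt(u^2 + 25), N = 0.
Assemble K = (LN − M²)/(EG − F²) = -25/(u^2 + 25)^2. At (u, v) = (7/2, 0): K = -400/22201.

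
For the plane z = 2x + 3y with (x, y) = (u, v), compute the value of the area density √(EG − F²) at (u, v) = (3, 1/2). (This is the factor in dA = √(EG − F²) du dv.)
√(EG − F²)|_{(3, 1/2)} = sqrt(14)

E = 5, F = 6, G = 10, so EG − F² = 14. Taking the positive square root: √(EG − F²) = sqrt(14). At (u, v) = (3, 1/2): sqrt(14).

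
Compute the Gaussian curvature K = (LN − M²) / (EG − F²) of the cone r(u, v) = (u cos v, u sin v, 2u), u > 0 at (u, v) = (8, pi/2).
K = 0

Coefficients of the first fundamental form: E = 5, F = 0, G = u^2.
Coefficients of the second fundamental form: L = 0, M = 0, N = 2*sqrt(5)*u^2/(5*Abs(u)).
Assemble K = (LN − M²)/(EG − F²) = 0. At (u, v) = (8, pi/2): K = 0.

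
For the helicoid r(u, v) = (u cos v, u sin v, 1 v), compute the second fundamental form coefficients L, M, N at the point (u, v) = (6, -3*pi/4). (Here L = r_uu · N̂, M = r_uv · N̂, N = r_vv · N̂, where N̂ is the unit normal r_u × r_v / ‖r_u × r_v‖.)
L = 0;  M = -sqrt(37)/37;  N = 0

Compute the unit normal N̂(u, v) = (sin(v)/sqrt(u^2 + 1), -cos(v)/sqrt(u^2 + 1), u/sqrt(u^2 + 1)), and the second partials r_uu, r_uv, r_vv. Take dot products:
  L(u, v) = r_uu · N̂ = 0,
  M(u, v) = r_uv · N̂ = -1/sqrt(u^2 + 1),
  N(u, v) = r_vv · N̂ = 0.
Evaluating at (u, v) = (6, -3*pi/4):
  L = 0, M = -sqrt(37)/37, N = 0.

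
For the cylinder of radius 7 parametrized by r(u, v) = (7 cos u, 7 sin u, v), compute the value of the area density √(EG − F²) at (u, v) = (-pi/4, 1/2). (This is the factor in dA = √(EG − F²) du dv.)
√(EG − F²)|_{(-pi/4, 1/2)} = 7

E = 49, F = 0, G = 1, so EG − F² = 49. Taking the positive square root: √(EG − F²) = 7. At (u, v) = (-pi/4, 1/2): 7.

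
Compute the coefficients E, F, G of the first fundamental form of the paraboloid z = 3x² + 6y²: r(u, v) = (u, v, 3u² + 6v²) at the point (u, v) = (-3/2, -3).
E = 82;  F = 324;  G = 1297

Partials: r_u = (1, 0, 6*u), r_v = (0, 1, 12*v). As functions of (u, v):
  E = r_u · r_u = 36*u^2 + 1,
  F = r_u · r_v = 72*u*v,
  G = r_v · r_v = 144*v^2 + 1.
Evaluating at (u, v) = (-3/2, -3): E = 82, F = 324, G = 1297.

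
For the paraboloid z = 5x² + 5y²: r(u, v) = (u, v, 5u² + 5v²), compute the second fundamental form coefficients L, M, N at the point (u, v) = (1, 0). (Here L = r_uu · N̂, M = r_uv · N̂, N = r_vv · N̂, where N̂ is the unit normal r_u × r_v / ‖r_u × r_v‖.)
L = 10*sqrt(101)/101;  M = 0;  N = 10*sqrt(101)/101

Compute the unit normal N̂(u, v) = (-10*u/sqrt(100*u^2 + 100*v^2 + 1), -10*v/sqrt(100*u^2 + 100*v^2 + 1), 1/sqrt(100*u^2 + 100*v^2 + 1)), and the second partials r_uu, r_uv, r_vv. Take dot products:
  L(u, v) = r_uu · N̂ = 10/sqrt(100*u^2 + 100*v^2 + 1),
  M(u, v) = r_uv · N̂ = 0,
  N(u, v) = r_vv · N̂ = 10/sqrt(100*u^2 + 100*v^2 + 1).
Evaluating at (u, v) = (1, 0):
  L = 10*sqrt(101)/101, M = 0, N = 10*sqrt(101)/101.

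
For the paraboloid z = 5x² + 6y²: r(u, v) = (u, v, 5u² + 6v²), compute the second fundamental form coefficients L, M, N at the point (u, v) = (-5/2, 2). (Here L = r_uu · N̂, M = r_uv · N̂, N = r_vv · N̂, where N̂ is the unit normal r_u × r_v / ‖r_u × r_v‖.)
L = 5*sqrt(1202)/601;  M = 0;  N = 6*sqrt(1202)/601

Compute the unit normal N̂(u, v) = (-10*u/sqrt(100*u^2 + 144*v^2 + 1), -12*v/sqrt(100*u^2 + 144*v^2 + 1), 1/sqrt(100*u^2 + 144*v^2 + 1)), and the second partials r_uu, r_uv, r_vv. Take dot products:
  L(u, v) = r_uu · N̂ = 10/sqrt(100*u^2 + 144*v^2 + 1),
  M(u, v) = r_uv · N̂ = 0,
  N(u, v) = r_vv · N̂ = 12/sqrt(100*u^2 + 144*v^2 + 1).
Evaluating at (u, v) = (-5/2, 2):
  L = 5*sqrt(1202)/601, M = 0, N = 6*sqrt(1202)/601.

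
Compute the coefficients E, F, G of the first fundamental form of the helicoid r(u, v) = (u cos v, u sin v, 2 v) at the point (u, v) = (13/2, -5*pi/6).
E = 1;  F = 0;  G = 185/4

Partials: r_u = (cos(v), sin(v), 0), r_v = (-u*sin(v), u*cos(v), 2). As functions of (u, v):
  E = r_u · r_u = 1,
  F = r_u · r_v = 0,
  G = r_v · r_v = u^2 + 4.
Evaluating at (u, v) = (13/2, -5*pi/6): E = 1, F = 0, G = 185/4.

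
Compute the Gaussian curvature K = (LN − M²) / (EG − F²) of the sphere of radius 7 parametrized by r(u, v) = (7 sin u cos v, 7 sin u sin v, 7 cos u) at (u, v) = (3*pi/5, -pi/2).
K = 1/49

Coefficients of the first fundamental form: E = 49, F = 0, G = 49*sin(u)^2.
Coefficients of the second fundamental form: L = -7*sin(u)/Abs(sin(u)), M = 0, N = -7*sin(u)^3/Abs(sin(u)).
Assemble K = (LN − M²)/(EG − F²) = 1/49. At (u, v) = (3*pi/5, -pi/2): K = 1/49.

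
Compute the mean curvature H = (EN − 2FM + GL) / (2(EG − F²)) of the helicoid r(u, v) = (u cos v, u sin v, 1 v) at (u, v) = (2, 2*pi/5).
H = 0

With E = 1, F = 0, G = u^2 + 1, L = 0, M = -1/sqrt(u^2 + 1), N = 0, assemble
  H = (EN − 2FM + GL) / (2(EG − F²)) = 0.
At (u, v) = (2, 2*pi/5): H = 0.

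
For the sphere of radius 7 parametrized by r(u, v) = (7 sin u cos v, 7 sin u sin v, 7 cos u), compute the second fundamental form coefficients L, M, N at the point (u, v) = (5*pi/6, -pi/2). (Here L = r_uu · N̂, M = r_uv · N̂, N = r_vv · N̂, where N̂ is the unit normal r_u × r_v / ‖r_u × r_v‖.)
L = -7;  M = 0;  N = -7/4

Compute the unit normal N̂(u, v) = (sin(u)^2*cos(v)/Abs(sin(u)), sin(u)^2*sin(v)/Abs(sin(u)), sin(2*u)/(2*Abs(sin(u)))), and the second partials r_uu, r_uv, r_vv. Take dot products:
  L(u, v) = r_uu · N̂ = -7*sin(u)/Abs(sin(u)),
  M(u, v) = r_uv · N̂ = 0,
  N(u, v) = r_vv · N̂ = -7*sin(u)^3/Abs(sin(u)).
Evaluating at (u, v) = (5*pi/6, -pi/2):
  L = -7, M = 0, N = -7/4.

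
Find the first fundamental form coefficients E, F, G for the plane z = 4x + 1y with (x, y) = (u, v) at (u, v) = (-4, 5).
E = 17;  F = 4;  G = 2

Partials: r_u = (1, 0, 4), r_v = (0, 1, 1). As functions of (u, v):
  E = r_u · r_u = 17,
  F = r_u · r_v = 4,
  G = r_v · r_v = 2.
Evaluating at (u, v) = (-4, 5): E = 17, F = 4, G = 2.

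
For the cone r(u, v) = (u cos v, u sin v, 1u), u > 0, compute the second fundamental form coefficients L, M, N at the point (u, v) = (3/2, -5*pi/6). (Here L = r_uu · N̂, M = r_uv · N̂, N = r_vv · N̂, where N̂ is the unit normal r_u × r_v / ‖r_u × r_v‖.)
L = 0;  M = 0;  N = 3*sqrt(2)/4

Compute the unit normal N̂(u, v) = (-sqrt(2)*u*cos(v)/(2*Abs(u)), -sqrt(2)*u*sin(v)/(2*Abs(u)), sqrt(2)*u/(2*Abs(u))), and the second partials r_uu, r_uv, r_vv. Take dot products:
  L(u, v) = r_uu · N̂ = 0,
  M(u, v) = r_uv · N̂ = 0,
  N(u, v) = r_vv · N̂ = sqrt(2)*u^2/(2*Abs(u)).
Evaluating at (u, v) = (3/2, -5*pi/6):
  L = 0, M = 0, N = 3*sqrt(2)/4.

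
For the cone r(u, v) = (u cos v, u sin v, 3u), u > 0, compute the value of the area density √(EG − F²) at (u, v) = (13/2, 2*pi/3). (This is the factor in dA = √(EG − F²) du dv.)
√(EG − F²)|_{(13/2, 2*pi/3)} = 13*sqrt(10)/2

E = 10, F = 0, G = u^2, so EG − F² = 10*u^2. Taking the positive square root: √(EG − F²) = sqrt(10)*Abs(u). At (u, v) = (13/2, 2*pi/3): 13*sqrt(10)/2.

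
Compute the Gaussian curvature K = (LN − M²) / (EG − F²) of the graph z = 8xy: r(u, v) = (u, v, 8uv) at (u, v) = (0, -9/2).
K = -64/1682209

Coefficients of the first fundamental form: E = 64*v^2 + 1, F = 64*u*v, G = 64*u^2 + 1.
Coefficients of the second fundamental form: L = 0, M = 8/sqrt(64*u^2 + 64*v^2 + 1), N = 0.
Assemble K = (LN − M²)/(EG − F²) = -64/(4096*u^4 + 8192*u^2*v^2 + 128*u^2 + 4096*v^4 + 128*v^2 + 1). At (u, v) = (0, -9/2): K = -64/1682209.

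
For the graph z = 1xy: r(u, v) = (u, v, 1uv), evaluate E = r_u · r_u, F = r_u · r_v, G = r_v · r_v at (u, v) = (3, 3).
E = 10;  F = 9;  G = 10

Partials: r_u = (1, 0, v), r_v = (0, 1, u). As functions of (u, v):
  E = r_u · r_u = v^2 + 1,
  F = r_u · r_v = u*v,
  G = r_v · r_v = u^2 + 1.
Evaluating at (u, v) = (3, 3): E = 10, F = 9, G = 10.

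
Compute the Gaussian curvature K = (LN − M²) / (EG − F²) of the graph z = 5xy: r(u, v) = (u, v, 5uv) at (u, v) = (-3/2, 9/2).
K = -100/1270129

Coefficients of the first fundamental form: E = 25*v^2 + 1, F = 25*u*v, G = 25*u^2 + 1.
Coefficients of the second fundamental form: L = 0, M = 5/sqrt(25*u^2 + 25*v^2 + 1), N = 0.
Assemble K = (LN − M²)/(EG − F²) = -25/(625*u^4 + 1250*u^2*v^2 + 50*u^2 + 625*v^4 + 50*v^2 + 1). At (u, v) = (-3/2, 9/2): K = -100/1270129.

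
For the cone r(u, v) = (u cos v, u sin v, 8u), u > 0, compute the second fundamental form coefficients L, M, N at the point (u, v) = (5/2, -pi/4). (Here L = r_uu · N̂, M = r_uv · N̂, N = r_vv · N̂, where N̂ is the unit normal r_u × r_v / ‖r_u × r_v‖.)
L = 0;  M = 0;  N = 4*sqrt(65)/13

Compute the unit normal N̂(u, v) = (-8*sqrt(65)*u*cos(v)/(65*Abs(u)), -8*sqrt(65)*u*sin(v)/(65*Abs(u)), sqrt(65)*u/(65*Abs(u))), and the second partials r_uu, r_uv, r_vv. Take dot products:
  L(u, v) = r_uu · N̂ = 0,
  M(u, v) = r_uv · N̂ = 0,
  N(u, v) = r_vv · N̂ = 8*sqrt(65)*u^2/(65*Abs(u)).
Evaluating at (u, v) = (5/2, -pi/4):
  L = 0, M = 0, N = 4*sqrt(65)/13.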